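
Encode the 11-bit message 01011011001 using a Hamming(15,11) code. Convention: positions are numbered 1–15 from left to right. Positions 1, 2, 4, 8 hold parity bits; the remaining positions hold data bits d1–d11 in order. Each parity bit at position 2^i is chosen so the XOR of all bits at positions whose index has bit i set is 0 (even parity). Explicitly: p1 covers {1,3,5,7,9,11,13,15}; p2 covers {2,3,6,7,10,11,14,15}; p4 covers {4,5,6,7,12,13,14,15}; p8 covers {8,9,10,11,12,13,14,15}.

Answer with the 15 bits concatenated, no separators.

110010101011001

Place data at non-parity positions: p1 p2 0 p4 1 0 1 p8 1 0 1 1 0 0 1
p1 (pos 1,3,5,7,9,11,13,15): XOR of data positions = 0⊕1⊕1⊕1⊕1⊕0⊕1 = 1
p2 (pos 2,3,6,7,10,11,14,15): XOR of data positions = 0⊕0⊕1⊕0⊕1⊕0⊕1 = 1
p4 (pos 4,5,6,7,12,13,14,15): XOR of data positions = 1⊕0⊕1⊕1⊕0⊕0⊕1 = 0
p8 (pos 8,9,10,11,12,13,14,15): XOR of data positions = 1⊕0⊕1⊕1⊕0⊕0⊕1 = 0
Codeword: 110010101011001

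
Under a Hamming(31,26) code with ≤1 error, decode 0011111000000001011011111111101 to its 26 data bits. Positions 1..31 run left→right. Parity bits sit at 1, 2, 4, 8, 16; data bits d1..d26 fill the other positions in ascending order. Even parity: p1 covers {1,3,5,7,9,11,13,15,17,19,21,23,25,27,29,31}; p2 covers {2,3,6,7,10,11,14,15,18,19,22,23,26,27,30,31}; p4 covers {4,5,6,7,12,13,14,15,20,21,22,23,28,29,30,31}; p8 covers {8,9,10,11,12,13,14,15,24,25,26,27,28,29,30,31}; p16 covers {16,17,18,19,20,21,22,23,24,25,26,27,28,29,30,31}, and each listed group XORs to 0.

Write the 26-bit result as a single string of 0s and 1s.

11110000000011011101111101

s1 (pos 1,3,5,7,9,11,13,15,17,19,21,23,25,27,29,31): 0⊕1⊕1⊕1⊕0⊕0⊕0⊕0⊕0⊕1⊕1⊕1⊕1⊕1⊕1⊕1 = 0
s2 (pos 2,3,6,7,10,11,14,15,18,19,22,23,26,27,30,31): 0⊕1⊕1⊕1⊕0⊕0⊕0⊕0⊕1⊕1⊕1⊕1⊕1⊕1⊕0⊕1 = 0
s4 (pos 4,5,6,7,12,13,14,15,20,21,22,23,28,29,30,31): 1⊕1⊕1⊕1⊕0⊕0⊕0⊕0⊕0⊕1⊕1⊕1⊕1⊕1⊕0⊕1 = 0
s8 (pos 8,9,10,11,12,13,14,15,24,25,26,27,28,29,30,31): 0⊕0⊕0⊕0⊕0⊕0⊕0⊕0⊕1⊕1⊕1⊕1⊕1⊕1⊕0⊕1 = 1
s16 (pos 16,17,18,19,20,21,22,23,24,25,26,27,28,29,30,31): 1⊕0⊕1⊕1⊕0⊕1⊕1⊕1⊕1⊕1⊕1⊕1⊕1⊕1⊕0⊕1 = 1
Syndrome s16…s1 = 11000 → error at position 24.
Flip position 24: 0011111000000001011011111111101 → 0011111000000001011011101111101
Read data bits from positions 3,5,6,7,9,10,11,12,13,14,15,17,18,19,20,21,22,23,24,25,26,27,28,29,30,31: 11110000000011011101111101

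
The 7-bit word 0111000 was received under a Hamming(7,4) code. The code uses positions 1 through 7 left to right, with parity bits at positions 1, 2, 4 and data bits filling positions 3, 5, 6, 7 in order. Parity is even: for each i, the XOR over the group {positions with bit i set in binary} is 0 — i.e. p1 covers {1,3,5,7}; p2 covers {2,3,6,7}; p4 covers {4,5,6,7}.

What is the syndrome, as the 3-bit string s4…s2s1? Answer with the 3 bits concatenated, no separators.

s1 (pos 1,3,5,7): 0⊕1⊕0⊕0 = 1
s2 (pos 2,3,6,7): 1⊕1⊕0⊕0 = 0
s4 (pos 4,5,6,7): 1⊕0⊕0⊕0 = 1
Syndrome s4…s1 = 101 → error at position 5.

101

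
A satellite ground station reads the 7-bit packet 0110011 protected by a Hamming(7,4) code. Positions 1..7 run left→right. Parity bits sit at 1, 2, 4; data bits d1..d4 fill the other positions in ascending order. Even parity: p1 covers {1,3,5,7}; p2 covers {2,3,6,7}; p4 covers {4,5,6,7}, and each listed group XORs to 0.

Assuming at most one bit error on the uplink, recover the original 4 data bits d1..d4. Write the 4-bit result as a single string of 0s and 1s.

1011

s1 (pos 1,3,5,7): 0⊕1⊕0⊕1 = 0
s2 (pos 2,3,6,7): 1⊕1⊕1⊕1 = 0
s4 (pos 4,5,6,7): 0⊕0⊕1⊕1 = 0
Syndrome s4…s1 = 000 → no error.
Read data bits from positions 3,5,6,7: 1011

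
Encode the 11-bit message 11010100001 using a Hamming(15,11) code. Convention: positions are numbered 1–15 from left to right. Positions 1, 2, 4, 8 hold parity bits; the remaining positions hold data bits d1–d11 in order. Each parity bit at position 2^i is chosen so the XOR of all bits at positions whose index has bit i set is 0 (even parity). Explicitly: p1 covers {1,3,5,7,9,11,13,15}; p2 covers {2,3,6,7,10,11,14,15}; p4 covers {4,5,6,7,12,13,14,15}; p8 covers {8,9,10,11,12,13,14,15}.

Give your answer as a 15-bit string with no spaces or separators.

001110100100001

Place data at non-parity positions: p1 p2 1 p4 1 0 1 p8 0 1 0 0 0 0 1
p1 (pos 1,3,5,7,9,11,13,15): XOR of data positions = 1⊕1⊕1⊕0⊕0⊕0⊕1 = 0
p2 (pos 2,3,6,7,10,11,14,15): XOR of data positions = 1⊕0⊕1⊕1⊕0⊕0⊕1 = 0
p4 (pos 4,5,6,7,12,13,14,15): XOR of data positions = 1⊕0⊕1⊕0⊕0⊕0⊕1 = 1
p8 (pos 8,9,10,11,12,13,14,15): XOR of data positions = 0⊕1⊕0⊕0⊕0⊕0⊕1 = 0
Codeword: 001110100100001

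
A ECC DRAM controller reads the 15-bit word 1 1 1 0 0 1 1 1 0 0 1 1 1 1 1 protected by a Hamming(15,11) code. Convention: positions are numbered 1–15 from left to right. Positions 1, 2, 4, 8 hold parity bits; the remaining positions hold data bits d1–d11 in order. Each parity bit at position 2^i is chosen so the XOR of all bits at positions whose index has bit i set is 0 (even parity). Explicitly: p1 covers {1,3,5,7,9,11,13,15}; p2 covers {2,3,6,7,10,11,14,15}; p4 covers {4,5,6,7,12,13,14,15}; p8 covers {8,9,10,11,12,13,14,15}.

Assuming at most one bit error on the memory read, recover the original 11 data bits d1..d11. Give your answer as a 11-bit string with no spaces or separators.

10110011111

s1 (pos 1,3,5,7,9,11,13,15): 1⊕1⊕0⊕1⊕0⊕1⊕1⊕1 = 0
s2 (pos 2,3,6,7,10,11,14,15): 1⊕1⊕1⊕1⊕0⊕1⊕1⊕1 = 1
s4 (pos 4,5,6,7,12,13,14,15): 0⊕0⊕1⊕1⊕1⊕1⊕1⊕1 = 0
s8 (pos 8,9,10,11,12,13,14,15): 1⊕0⊕0⊕1⊕1⊕1⊕1⊕1 = 0
Syndrome s8…s1 = 0010 → error at position 2.
Flip position 2: 111001110011111 → 101001110011111
Read data bits from positions 3,5,6,7,9,10,11,12,13,14,15: 10110011111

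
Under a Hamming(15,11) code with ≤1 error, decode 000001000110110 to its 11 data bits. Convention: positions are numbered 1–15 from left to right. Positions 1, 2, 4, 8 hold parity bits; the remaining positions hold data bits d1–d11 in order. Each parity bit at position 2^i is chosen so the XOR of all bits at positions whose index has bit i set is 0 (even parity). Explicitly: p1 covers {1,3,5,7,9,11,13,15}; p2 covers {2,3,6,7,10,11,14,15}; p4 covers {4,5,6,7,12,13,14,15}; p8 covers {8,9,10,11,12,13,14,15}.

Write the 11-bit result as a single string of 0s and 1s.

s1 (pos 1,3,5,7,9,11,13,15): 0⊕0⊕0⊕0⊕0⊕1⊕1⊕0 = 0
s2 (pos 2,3,6,7,10,11,14,15): 0⊕0⊕1⊕0⊕1⊕1⊕1⊕0 = 0
s4 (pos 4,5,6,7,12,13,14,15): 0⊕0⊕1⊕0⊕0⊕1⊕1⊕0 = 1
s8 (pos 8,9,10,11,12,13,14,15): 0⊕0⊕1⊕1⊕0⊕1⊕1⊕0 = 0
Syndrome s8…s1 = 0100 → error at position 4.
Flip position 4: 000001000110110 → 000101000110110
Read data bits from positions 3,5,6,7,9,10,11,12,13,14,15: 00100110110

00100110110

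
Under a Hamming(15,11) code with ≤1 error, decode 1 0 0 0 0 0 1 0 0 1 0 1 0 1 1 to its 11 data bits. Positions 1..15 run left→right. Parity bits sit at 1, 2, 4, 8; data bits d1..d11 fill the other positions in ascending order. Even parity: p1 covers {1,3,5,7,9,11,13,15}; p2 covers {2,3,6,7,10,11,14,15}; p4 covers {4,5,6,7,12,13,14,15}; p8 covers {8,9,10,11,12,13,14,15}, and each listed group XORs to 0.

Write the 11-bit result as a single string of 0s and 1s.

00010101011

s1 (pos 1,3,5,7,9,11,13,15): 1⊕0⊕0⊕1⊕0⊕0⊕0⊕1 = 1
s2 (pos 2,3,6,7,10,11,14,15): 0⊕0⊕0⊕1⊕1⊕0⊕1⊕1 = 0
s4 (pos 4,5,6,7,12,13,14,15): 0⊕0⊕0⊕1⊕1⊕0⊕1⊕1 = 0
s8 (pos 8,9,10,11,12,13,14,15): 0⊕0⊕1⊕0⊕1⊕0⊕1⊕1 = 0
Syndrome s8…s1 = 0001 → error at position 1.
Flip position 1: 100000100101011 → 000000100101011
Read data bits from positions 3,5,6,7,9,10,11,12,13,14,15: 00010101011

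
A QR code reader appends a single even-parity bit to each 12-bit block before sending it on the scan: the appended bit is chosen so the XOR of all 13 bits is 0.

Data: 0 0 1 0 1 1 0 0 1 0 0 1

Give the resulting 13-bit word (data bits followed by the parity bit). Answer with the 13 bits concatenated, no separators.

XOR of the 12 data bits: 0⊕0⊕1⊕0⊕1⊕1⊕0⊕0⊕1⊕0⊕0⊕1 = 1
Parity bit = 1 (so all 13 bits XOR to 0).

0010110010011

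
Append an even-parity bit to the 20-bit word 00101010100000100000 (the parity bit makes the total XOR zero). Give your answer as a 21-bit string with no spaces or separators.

001010101000001000001

XOR of the 20 data bits: 0⊕0⊕1⊕0⊕1⊕0⊕1⊕0⊕1⊕0⊕0⊕0⊕0⊕0⊕1⊕0⊕0⊕0⊕0⊕0 = 1
Parity bit = 1 (so all 21 bits XOR to 0).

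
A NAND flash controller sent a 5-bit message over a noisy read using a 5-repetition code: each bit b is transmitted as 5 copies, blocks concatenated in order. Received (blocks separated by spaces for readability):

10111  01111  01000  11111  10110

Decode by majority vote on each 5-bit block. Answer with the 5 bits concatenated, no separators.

11011

Block 1 (10111): 4 ones → 1
Block 2 (01111): 4 ones → 1
Block 3 (01000): 1 one → 0
Block 4 (11111): 5 ones → 1
Block 5 (10110): 3 ones → 1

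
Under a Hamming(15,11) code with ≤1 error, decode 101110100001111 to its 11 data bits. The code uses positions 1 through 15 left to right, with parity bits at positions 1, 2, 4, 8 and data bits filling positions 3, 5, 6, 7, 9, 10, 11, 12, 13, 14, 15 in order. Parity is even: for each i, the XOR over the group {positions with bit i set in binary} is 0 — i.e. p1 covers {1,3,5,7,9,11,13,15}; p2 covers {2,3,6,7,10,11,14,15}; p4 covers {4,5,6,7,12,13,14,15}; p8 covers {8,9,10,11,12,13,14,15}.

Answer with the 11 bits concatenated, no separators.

s1 (pos 1,3,5,7,9,11,13,15): 1⊕1⊕1⊕1⊕0⊕0⊕1⊕1 = 0
s2 (pos 2,3,6,7,10,11,14,15): 0⊕1⊕0⊕1⊕0⊕0⊕1⊕1 = 0
s4 (pos 4,5,6,7,12,13,14,15): 1⊕1⊕0⊕1⊕1⊕1⊕1⊕1 = 1
s8 (pos 8,9,10,11,12,13,14,15): 0⊕0⊕0⊕0⊕1⊕1⊕1⊕1 = 0
Syndrome s8…s1 = 0100 → error at position 4.
Flip position 4: 101110100001111 → 101010100001111
Read data bits from positions 3,5,6,7,9,10,11,12,13,14,15: 11010001111

11010001111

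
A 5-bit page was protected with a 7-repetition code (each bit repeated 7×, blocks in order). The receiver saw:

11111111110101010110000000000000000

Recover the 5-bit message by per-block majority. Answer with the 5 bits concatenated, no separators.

Block 1 (1111111): 7 ones → 1
Block 2 (1110101): 5 ones → 1
Block 3 (0101100): 3 ones → 0
Block 4 (0000000): 0 ones → 0
Block 5 (0000000): 0 ones → 0

11000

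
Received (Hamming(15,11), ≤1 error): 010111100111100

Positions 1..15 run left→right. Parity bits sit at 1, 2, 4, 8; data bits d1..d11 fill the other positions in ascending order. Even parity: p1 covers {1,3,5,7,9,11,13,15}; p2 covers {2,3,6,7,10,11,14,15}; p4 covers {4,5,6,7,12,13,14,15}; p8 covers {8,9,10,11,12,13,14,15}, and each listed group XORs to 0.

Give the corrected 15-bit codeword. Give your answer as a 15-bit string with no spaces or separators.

000111100111100

s1 (pos 1,3,5,7,9,11,13,15): 0⊕0⊕1⊕1⊕0⊕1⊕1⊕0 = 0
s2 (pos 2,3,6,7,10,11,14,15): 1⊕0⊕1⊕1⊕1⊕1⊕0⊕0 = 1
s4 (pos 4,5,6,7,12,13,14,15): 1⊕1⊕1⊕1⊕1⊕1⊕0⊕0 = 0
s8 (pos 8,9,10,11,12,13,14,15): 0⊕0⊕1⊕1⊕1⊕1⊕0⊕0 = 0
Syndrome s8…s1 = 0010 → error at position 2.
Flip position 2: 010111100111100 → 000111100111100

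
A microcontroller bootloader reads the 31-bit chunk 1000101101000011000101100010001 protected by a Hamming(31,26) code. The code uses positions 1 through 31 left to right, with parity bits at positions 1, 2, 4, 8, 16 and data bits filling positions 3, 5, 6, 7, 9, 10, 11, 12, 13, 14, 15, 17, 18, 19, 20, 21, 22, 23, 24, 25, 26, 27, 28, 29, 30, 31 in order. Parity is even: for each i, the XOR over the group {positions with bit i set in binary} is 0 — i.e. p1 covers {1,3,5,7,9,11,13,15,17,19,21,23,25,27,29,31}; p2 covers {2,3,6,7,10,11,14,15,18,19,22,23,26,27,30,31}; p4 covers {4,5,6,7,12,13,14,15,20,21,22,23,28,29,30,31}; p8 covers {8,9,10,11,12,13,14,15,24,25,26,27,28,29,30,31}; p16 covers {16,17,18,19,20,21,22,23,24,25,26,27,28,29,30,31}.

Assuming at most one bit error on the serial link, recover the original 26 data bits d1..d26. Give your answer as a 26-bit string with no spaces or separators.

s1 (pos 1,3,5,7,9,11,13,15,17,19,21,23,25,27,29,31): 1⊕0⊕1⊕1⊕0⊕0⊕0⊕1⊕0⊕0⊕0⊕1⊕0⊕1⊕0⊕1 = 1
s2 (pos 2,3,6,7,10,11,14,15,18,19,22,23,26,27,30,31): 0⊕0⊕0⊕1⊕1⊕0⊕0⊕1⊕0⊕0⊕1⊕1⊕0⊕1⊕0⊕1 = 1
s4 (pos 4,5,6,7,12,13,14,15,20,21,22,23,28,29,30,31): 0⊕1⊕0⊕1⊕0⊕0⊕0⊕1⊕1⊕0⊕1⊕1⊕0⊕0⊕0⊕1 = 1
s8 (pos 8,9,10,11,12,13,14,15,24,25,26,27,28,29,30,31): 1⊕0⊕1⊕0⊕0⊕0⊕0⊕1⊕0⊕0⊕0⊕1⊕0⊕0⊕0⊕1 = 1
s16 (pos 16,17,18,19,20,21,22,23,24,25,26,27,28,29,30,31): 1⊕0⊕0⊕0⊕1⊕0⊕1⊕1⊕0⊕0⊕0⊕1⊕0⊕0⊕0⊕1 = 0
Syndrome s16…s1 = 01111 → error at position 15.
Flip position 15: 1000101101000011000101100010001 → 1000101101000001000101100010001
Read data bits from positions 3,5,6,7,9,10,11,12,13,14,15,17,18,19,20,21,22,23,24,25,26,27,28,29,30,31: 01010100000000101100010001

01010100000000101100010001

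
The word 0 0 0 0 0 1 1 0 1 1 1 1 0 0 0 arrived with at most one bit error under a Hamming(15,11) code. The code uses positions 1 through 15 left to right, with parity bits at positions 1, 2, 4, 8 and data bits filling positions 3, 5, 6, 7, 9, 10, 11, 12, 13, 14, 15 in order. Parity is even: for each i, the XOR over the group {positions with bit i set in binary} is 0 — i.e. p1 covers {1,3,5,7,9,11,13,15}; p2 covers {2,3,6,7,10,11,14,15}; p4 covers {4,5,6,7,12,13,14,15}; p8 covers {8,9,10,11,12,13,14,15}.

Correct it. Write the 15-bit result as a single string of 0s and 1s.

s1 (pos 1,3,5,7,9,11,13,15): 0⊕0⊕0⊕1⊕1⊕1⊕0⊕0 = 1
s2 (pos 2,3,6,7,10,11,14,15): 0⊕0⊕1⊕1⊕1⊕1⊕0⊕0 = 0
s4 (pos 4,5,6,7,12,13,14,15): 0⊕0⊕1⊕1⊕1⊕0⊕0⊕0 = 1
s8 (pos 8,9,10,11,12,13,14,15): 0⊕1⊕1⊕1⊕1⊕0⊕0⊕0 = 0
Syndrome s8…s1 = 0101 → error at position 5.
Flip position 5: 000001101111000 → 000011101111000

000011101111000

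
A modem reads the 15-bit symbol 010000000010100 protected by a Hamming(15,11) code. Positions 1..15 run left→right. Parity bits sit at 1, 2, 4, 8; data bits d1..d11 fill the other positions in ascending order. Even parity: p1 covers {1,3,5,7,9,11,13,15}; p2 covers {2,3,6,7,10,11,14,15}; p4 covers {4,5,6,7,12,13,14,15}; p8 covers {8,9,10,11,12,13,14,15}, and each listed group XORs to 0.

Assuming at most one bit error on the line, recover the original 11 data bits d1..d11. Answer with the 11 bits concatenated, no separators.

00000010100

s1 (pos 1,3,5,7,9,11,13,15): 0⊕0⊕0⊕0⊕0⊕1⊕1⊕0 = 0
s2 (pos 2,3,6,7,10,11,14,15): 1⊕0⊕0⊕0⊕0⊕1⊕0⊕0 = 0
s4 (pos 4,5,6,7,12,13,14,15): 0⊕0⊕0⊕0⊕0⊕1⊕0⊕0 = 1
s8 (pos 8,9,10,11,12,13,14,15): 0⊕0⊕0⊕1⊕0⊕1⊕0⊕0 = 0
Syndrome s8…s1 = 0100 → error at position 4.
Flip position 4: 010000000010100 → 010100000010100
Read data bits from positions 3,5,6,7,9,10,11,12,13,14,15: 00000010100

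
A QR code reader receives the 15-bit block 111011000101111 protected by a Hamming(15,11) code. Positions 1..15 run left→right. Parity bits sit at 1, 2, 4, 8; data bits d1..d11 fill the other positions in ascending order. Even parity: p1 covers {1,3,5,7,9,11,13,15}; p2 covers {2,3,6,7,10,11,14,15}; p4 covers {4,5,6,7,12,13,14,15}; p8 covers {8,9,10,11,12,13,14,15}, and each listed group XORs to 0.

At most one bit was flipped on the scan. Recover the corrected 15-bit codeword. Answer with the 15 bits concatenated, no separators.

111011001101111

s1 (pos 1,3,5,7,9,11,13,15): 1⊕1⊕1⊕0⊕0⊕0⊕1⊕1 = 1
s2 (pos 2,3,6,7,10,11,14,15): 1⊕1⊕1⊕0⊕1⊕0⊕1⊕1 = 0
s4 (pos 4,5,6,7,12,13,14,15): 0⊕1⊕1⊕0⊕1⊕1⊕1⊕1 = 0
s8 (pos 8,9,10,11,12,13,14,15): 0⊕0⊕1⊕0⊕1⊕1⊕1⊕1 = 1
Syndrome s8…s1 = 1001 → error at position 9.
Flip position 9: 111011000101111 → 111011001101111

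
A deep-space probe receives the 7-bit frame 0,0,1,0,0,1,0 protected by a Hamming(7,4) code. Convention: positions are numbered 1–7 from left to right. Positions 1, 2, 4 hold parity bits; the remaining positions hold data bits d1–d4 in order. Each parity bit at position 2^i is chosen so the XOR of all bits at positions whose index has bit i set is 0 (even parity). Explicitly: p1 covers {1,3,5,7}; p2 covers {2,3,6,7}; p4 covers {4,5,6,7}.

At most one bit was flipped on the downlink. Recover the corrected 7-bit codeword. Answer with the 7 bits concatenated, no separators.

s1 (pos 1,3,5,7): 0⊕1⊕0⊕0 = 1
s2 (pos 2,3,6,7): 0⊕1⊕1⊕0 = 0
s4 (pos 4,5,6,7): 0⊕0⊕1⊕0 = 1
Syndrome s4…s1 = 101 → error at position 5.
Flip position 5: 0010010 → 0010110

0010110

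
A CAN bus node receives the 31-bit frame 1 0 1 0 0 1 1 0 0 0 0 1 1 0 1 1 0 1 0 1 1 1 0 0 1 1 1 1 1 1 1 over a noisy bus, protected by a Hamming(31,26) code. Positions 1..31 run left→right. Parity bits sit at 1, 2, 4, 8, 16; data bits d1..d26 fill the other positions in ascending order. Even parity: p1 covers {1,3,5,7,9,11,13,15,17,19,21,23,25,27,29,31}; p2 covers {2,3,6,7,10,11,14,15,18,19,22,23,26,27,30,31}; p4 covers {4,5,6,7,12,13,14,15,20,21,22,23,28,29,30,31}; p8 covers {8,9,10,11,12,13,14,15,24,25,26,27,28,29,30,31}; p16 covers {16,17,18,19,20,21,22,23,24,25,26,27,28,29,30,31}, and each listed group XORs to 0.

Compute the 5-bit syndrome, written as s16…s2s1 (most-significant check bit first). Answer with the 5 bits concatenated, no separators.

00000

s1 (pos 1,3,5,7,9,11,13,15,17,19,21,23,25,27,29,31): 1⊕1⊕0⊕1⊕0⊕0⊕1⊕1⊕0⊕0⊕1⊕0⊕1⊕1⊕1⊕1 = 0
s2 (pos 2,3,6,7,10,11,14,15,18,19,22,23,26,27,30,31): 0⊕1⊕1⊕1⊕0⊕0⊕0⊕1⊕1⊕0⊕1⊕0⊕1⊕1⊕1⊕1 = 0
s4 (pos 4,5,6,7,12,13,14,15,20,21,22,23,28,29,30,31): 0⊕0⊕1⊕1⊕1⊕1⊕0⊕1⊕1⊕1⊕1⊕0⊕1⊕1⊕1⊕1 = 0
s8 (pos 8,9,10,11,12,13,14,15,24,25,26,27,28,29,30,31): 0⊕0⊕0⊕0⊕1⊕1⊕0⊕1⊕0⊕1⊕1⊕1⊕1⊕1⊕1⊕1 = 0
s16 (pos 16,17,18,19,20,21,22,23,24,25,26,27,28,29,30,31): 1⊕0⊕1⊕0⊕1⊕1⊕1⊕0⊕0⊕1⊕1⊕1⊕1⊕1⊕1⊕1 = 0
Syndrome s16…s1 = 00000 → no error.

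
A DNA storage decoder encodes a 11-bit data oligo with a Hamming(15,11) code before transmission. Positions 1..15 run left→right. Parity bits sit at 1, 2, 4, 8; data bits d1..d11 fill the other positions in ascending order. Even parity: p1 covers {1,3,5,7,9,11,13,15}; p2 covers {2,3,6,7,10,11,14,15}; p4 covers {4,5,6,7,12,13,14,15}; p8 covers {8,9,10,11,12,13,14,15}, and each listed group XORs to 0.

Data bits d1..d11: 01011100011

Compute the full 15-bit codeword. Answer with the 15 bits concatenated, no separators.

Place data at non-parity positions: p1 p2 0 p4 1 0 1 p8 1 1 0 0 0 1 1
p1 (pos 1,3,5,7,9,11,13,15): XOR of data positions = 0⊕1⊕1⊕1⊕0⊕0⊕1 = 0
p2 (pos 2,3,6,7,10,11,14,15): XOR of data positions = 0⊕0⊕1⊕1⊕0⊕1⊕1 = 0
p4 (pos 4,5,6,7,12,13,14,15): XOR of data positions = 1⊕0⊕1⊕0⊕0⊕1⊕1 = 0
p8 (pos 8,9,10,11,12,13,14,15): XOR of data positions = 1⊕1⊕0⊕0⊕0⊕1⊕1 = 0
Codeword: 000010101100011

000010101100011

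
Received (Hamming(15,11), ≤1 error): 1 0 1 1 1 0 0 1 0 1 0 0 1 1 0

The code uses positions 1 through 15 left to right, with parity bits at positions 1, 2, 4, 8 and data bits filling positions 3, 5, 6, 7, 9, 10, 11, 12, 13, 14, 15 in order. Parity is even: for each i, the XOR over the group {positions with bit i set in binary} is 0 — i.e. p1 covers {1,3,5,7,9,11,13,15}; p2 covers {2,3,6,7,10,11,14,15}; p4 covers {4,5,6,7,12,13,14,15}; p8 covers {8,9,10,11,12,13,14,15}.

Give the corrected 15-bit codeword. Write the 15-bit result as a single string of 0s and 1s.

111110010100110

s1 (pos 1,3,5,7,9,11,13,15): 1⊕1⊕1⊕0⊕0⊕0⊕1⊕0 = 0
s2 (pos 2,3,6,7,10,11,14,15): 0⊕1⊕0⊕0⊕1⊕0⊕1⊕0 = 1
s4 (pos 4,5,6,7,12,13,14,15): 1⊕1⊕0⊕0⊕0⊕1⊕1⊕0 = 0
s8 (pos 8,9,10,11,12,13,14,15): 1⊕0⊕1⊕0⊕0⊕1⊕1⊕0 = 0
Syndrome s8…s1 = 0010 → error at position 2.
Flip position 2: 101110010100110 → 111110010100110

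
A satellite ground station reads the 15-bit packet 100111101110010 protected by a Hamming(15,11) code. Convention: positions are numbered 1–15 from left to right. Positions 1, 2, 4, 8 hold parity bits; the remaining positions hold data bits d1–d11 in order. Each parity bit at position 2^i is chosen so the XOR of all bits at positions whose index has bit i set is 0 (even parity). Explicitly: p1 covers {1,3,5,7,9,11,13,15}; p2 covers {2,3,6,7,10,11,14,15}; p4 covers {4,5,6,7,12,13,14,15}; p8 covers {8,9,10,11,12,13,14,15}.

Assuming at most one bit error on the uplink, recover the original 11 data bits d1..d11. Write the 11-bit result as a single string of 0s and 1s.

01101110010

s1 (pos 1,3,5,7,9,11,13,15): 1⊕0⊕1⊕1⊕1⊕1⊕0⊕0 = 1
s2 (pos 2,3,6,7,10,11,14,15): 0⊕0⊕1⊕1⊕1⊕1⊕1⊕0 = 1
s4 (pos 4,5,6,7,12,13,14,15): 1⊕1⊕1⊕1⊕0⊕0⊕1⊕0 = 1
s8 (pos 8,9,10,11,12,13,14,15): 0⊕1⊕1⊕1⊕0⊕0⊕1⊕0 = 0
Syndrome s8…s1 = 0111 → error at position 7.
Flip position 7: 100111101110010 → 100111001110010
Read data bits from positions 3,5,6,7,9,10,11,12,13,14,15: 01101110010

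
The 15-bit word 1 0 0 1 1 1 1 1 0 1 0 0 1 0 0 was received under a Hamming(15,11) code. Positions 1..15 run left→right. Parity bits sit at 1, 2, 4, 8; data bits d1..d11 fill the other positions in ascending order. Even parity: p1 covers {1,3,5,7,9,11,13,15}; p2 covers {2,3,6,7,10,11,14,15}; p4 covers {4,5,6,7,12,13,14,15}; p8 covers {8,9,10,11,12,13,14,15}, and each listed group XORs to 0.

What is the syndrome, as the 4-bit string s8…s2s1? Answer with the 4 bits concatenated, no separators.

1110

s1 (pos 1,3,5,7,9,11,13,15): 1⊕0⊕1⊕1⊕0⊕0⊕1⊕0 = 0
s2 (pos 2,3,6,7,10,11,14,15): 0⊕0⊕1⊕1⊕1⊕0⊕0⊕0 = 1
s4 (pos 4,5,6,7,12,13,14,15): 1⊕1⊕1⊕1⊕0⊕1⊕0⊕0 = 1
s8 (pos 8,9,10,11,12,13,14,15): 1⊕0⊕1⊕0⊕0⊕1⊕0⊕0 = 1
Syndrome s8…s1 = 1110 → error at position 14.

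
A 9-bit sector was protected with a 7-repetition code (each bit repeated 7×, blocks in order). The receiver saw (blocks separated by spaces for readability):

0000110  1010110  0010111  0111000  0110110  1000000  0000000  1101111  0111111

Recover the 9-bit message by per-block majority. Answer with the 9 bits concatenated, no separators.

Block 1 (0000110): 2 ones → 0
Block 2 (1010110): 4 ones → 1
Block 3 (0010111): 4 ones → 1
Block 4 (0111000): 3 ones → 0
Block 5 (0110110): 4 ones → 1
Block 6 (1000000): 1 one → 0
Block 7 (0000000): 0 ones → 0
Block 8 (1101111): 6 ones → 1
Block 9 (0111111): 6 ones → 1

011010011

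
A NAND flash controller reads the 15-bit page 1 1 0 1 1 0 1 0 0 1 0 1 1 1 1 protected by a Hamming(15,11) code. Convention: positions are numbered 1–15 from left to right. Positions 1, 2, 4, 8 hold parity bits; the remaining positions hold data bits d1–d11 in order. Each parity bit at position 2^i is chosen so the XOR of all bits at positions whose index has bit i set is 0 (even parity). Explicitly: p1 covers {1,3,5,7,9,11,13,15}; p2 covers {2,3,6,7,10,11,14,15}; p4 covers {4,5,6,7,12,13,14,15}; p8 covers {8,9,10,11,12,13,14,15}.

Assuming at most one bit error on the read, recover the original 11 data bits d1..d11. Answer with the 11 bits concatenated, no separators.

01010101110

s1 (pos 1,3,5,7,9,11,13,15): 1⊕0⊕1⊕1⊕0⊕0⊕1⊕1 = 1
s2 (pos 2,3,6,7,10,11,14,15): 1⊕0⊕0⊕1⊕1⊕0⊕1⊕1 = 1
s4 (pos 4,5,6,7,12,13,14,15): 1⊕1⊕0⊕1⊕1⊕1⊕1⊕1 = 1
s8 (pos 8,9,10,11,12,13,14,15): 0⊕0⊕1⊕0⊕1⊕1⊕1⊕1 = 1
Syndrome s8…s1 = 1111 → error at position 15.
Flip position 15: 110110100101111 → 110110100101110
Read data bits from positions 3,5,6,7,9,10,11,12,13,14,15: 01010101110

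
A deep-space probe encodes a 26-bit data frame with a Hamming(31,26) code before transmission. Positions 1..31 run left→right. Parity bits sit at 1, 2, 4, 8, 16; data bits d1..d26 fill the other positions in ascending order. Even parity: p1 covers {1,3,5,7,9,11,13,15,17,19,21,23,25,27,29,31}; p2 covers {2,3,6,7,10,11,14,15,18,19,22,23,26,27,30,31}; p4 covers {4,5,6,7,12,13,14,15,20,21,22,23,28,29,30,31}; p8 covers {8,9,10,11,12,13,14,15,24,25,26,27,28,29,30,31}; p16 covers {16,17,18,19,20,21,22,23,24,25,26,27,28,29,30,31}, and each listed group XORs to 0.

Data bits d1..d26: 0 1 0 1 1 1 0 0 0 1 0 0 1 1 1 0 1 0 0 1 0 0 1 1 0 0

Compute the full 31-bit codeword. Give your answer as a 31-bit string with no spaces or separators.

0001101011000101011101001001100

Place data at non-parity positions: p1 p2 0 p4 1 0 1 p8 1 1 0 0 0 1 0 p16 0 1 1 1 0 1 0 0 1 0 0 1 1 0 0
p1 (pos 1,3,5,7,9,11,13,15,17,19,21,23,25,27,29,31): XOR of data positions = 0⊕1⊕1⊕1⊕0⊕0⊕0⊕0⊕1⊕0⊕0⊕1⊕0⊕1⊕0 = 0
p2 (pos 2,3,6,7,10,11,14,15,18,19,22,23,26,27,30,31): XOR of data positions = 0⊕0⊕1⊕1⊕0⊕1⊕0⊕1⊕1⊕1⊕0⊕0⊕0⊕0⊕0 = 0
p4 (pos 4,5,6,7,12,13,14,15,20,21,22,23,28,29,30,31): XOR of data positions = 1⊕0⊕1⊕0⊕0⊕1⊕0⊕1⊕0⊕1⊕0⊕1⊕1⊕0⊕0 = 1
p8 (pos 8,9,10,11,12,13,14,15,24,25,26,27,28,29,30,31): XOR of data positions = 1⊕1⊕0⊕0⊕0⊕1⊕0⊕0⊕1⊕0⊕0⊕1⊕1⊕0⊕0 = 0
p16 (pos 16,17,18,19,20,21,22,23,24,25,26,27,28,29,30,31): XOR of data positions = 0⊕1⊕1⊕1⊕0⊕1⊕0⊕0⊕1⊕0⊕0⊕1⊕1⊕0⊕0 = 1
Codeword: 0001101011000101011101001001100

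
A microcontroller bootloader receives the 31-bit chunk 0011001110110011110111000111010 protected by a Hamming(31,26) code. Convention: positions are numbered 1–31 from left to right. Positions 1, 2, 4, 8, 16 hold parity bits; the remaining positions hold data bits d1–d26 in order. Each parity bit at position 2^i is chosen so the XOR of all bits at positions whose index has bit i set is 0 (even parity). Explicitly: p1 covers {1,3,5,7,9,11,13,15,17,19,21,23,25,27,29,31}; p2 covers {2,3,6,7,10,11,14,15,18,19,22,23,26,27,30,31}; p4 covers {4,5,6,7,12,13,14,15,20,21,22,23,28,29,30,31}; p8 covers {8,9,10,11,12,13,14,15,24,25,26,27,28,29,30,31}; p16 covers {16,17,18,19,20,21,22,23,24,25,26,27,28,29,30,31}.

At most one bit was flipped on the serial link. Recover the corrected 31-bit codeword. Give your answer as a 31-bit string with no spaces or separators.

s1 (pos 1,3,5,7,9,11,13,15,17,19,21,23,25,27,29,31): 0⊕1⊕0⊕1⊕1⊕1⊕0⊕1⊕1⊕0⊕1⊕0⊕0⊕1⊕0⊕0 = 0
s2 (pos 2,3,6,7,10,11,14,15,18,19,22,23,26,27,30,31): 0⊕1⊕0⊕1⊕0⊕1⊕0⊕1⊕1⊕0⊕1⊕0⊕1⊕1⊕1⊕0 = 1
s4 (pos 4,5,6,7,12,13,14,15,20,21,22,23,28,29,30,31): 1⊕0⊕0⊕1⊕1⊕0⊕0⊕1⊕1⊕1⊕1⊕0⊕1⊕0⊕1⊕0 = 1
s8 (pos 8,9,10,11,12,13,14,15,24,25,26,27,28,29,30,31): 1⊕1⊕0⊕1⊕1⊕0⊕0⊕1⊕0⊕0⊕1⊕1⊕1⊕0⊕1⊕0 = 1
s16 (pos 16,17,18,19,20,21,22,23,24,25,26,27,28,29,30,31): 1⊕1⊕1⊕0⊕1⊕1⊕1⊕0⊕0⊕0⊕1⊕1⊕1⊕0⊕1⊕0 = 0
Syndrome s16…s1 = 01110 → error at position 14.
Flip position 14: 0011001110110011110111000111010 → 0011001110110111110111000111010

0011001110110111110111000111010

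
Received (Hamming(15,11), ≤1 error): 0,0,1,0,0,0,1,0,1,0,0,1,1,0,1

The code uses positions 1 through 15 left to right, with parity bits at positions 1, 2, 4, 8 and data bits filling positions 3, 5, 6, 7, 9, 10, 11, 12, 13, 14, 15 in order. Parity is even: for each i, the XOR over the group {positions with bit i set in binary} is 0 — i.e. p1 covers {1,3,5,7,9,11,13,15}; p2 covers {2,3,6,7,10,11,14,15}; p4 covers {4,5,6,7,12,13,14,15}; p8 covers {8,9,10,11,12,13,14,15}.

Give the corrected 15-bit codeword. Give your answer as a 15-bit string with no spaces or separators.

s1 (pos 1,3,5,7,9,11,13,15): 0⊕1⊕0⊕1⊕1⊕0⊕1⊕1 = 1
s2 (pos 2,3,6,7,10,11,14,15): 0⊕1⊕0⊕1⊕0⊕0⊕0⊕1 = 1
s4 (pos 4,5,6,7,12,13,14,15): 0⊕0⊕0⊕1⊕1⊕1⊕0⊕1 = 0
s8 (pos 8,9,10,11,12,13,14,15): 0⊕1⊕0⊕0⊕1⊕1⊕0⊕1 = 0
Syndrome s8…s1 = 0011 → error at position 3.
Flip position 3: 001000101001101 → 000000101001101

000000101001101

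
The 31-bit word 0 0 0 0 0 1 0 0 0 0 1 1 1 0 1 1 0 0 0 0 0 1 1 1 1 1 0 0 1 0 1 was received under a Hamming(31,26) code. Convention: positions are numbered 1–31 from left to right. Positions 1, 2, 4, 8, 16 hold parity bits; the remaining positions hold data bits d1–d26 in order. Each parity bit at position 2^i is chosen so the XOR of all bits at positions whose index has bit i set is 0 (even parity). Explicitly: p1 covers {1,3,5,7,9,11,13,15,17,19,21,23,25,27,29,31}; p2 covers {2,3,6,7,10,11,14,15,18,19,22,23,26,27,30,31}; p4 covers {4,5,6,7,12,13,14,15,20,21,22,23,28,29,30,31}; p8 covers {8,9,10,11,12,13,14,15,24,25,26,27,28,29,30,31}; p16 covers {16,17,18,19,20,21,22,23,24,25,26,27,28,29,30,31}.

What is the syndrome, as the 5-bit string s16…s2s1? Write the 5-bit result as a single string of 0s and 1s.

01011

s1 (pos 1,3,5,7,9,11,13,15,17,19,21,23,25,27,29,31): 0⊕0⊕0⊕0⊕0⊕1⊕1⊕1⊕0⊕0⊕0⊕1⊕1⊕0⊕1⊕1 = 1
s2 (pos 2,3,6,7,10,11,14,15,18,19,22,23,26,27,30,31): 0⊕0⊕1⊕0⊕0⊕1⊕0⊕1⊕0⊕0⊕1⊕1⊕1⊕0⊕0⊕1 = 1
s4 (pos 4,5,6,7,12,13,14,15,20,21,22,23,28,29,30,31): 0⊕0⊕1⊕0⊕1⊕1⊕0⊕1⊕0⊕0⊕1⊕1⊕0⊕1⊕0⊕1 = 0
s8 (pos 8,9,10,11,12,13,14,15,24,25,26,27,28,29,30,31): 0⊕0⊕0⊕1⊕1⊕1⊕0⊕1⊕1⊕1⊕1⊕0⊕0⊕1⊕0⊕1 = 1
s16 (pos 16,17,18,19,20,21,22,23,24,25,26,27,28,29,30,31): 1⊕0⊕0⊕0⊕0⊕0⊕1⊕1⊕1⊕1⊕1⊕0⊕0⊕1⊕0⊕1 = 0
Syndrome s16…s1 = 01011 → error at position 11.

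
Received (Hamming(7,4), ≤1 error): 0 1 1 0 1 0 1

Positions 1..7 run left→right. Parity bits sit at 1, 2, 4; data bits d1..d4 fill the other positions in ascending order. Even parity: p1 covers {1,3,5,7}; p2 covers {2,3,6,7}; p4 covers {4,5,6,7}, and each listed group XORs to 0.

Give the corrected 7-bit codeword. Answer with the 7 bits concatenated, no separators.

s1 (pos 1,3,5,7): 0⊕1⊕1⊕1 = 1
s2 (pos 2,3,6,7): 1⊕1⊕0⊕1 = 1
s4 (pos 4,5,6,7): 0⊕1⊕0⊕1 = 0
Syndrome s4…s1 = 011 → error at position 3.
Flip position 3: 0110101 → 0100101

0100101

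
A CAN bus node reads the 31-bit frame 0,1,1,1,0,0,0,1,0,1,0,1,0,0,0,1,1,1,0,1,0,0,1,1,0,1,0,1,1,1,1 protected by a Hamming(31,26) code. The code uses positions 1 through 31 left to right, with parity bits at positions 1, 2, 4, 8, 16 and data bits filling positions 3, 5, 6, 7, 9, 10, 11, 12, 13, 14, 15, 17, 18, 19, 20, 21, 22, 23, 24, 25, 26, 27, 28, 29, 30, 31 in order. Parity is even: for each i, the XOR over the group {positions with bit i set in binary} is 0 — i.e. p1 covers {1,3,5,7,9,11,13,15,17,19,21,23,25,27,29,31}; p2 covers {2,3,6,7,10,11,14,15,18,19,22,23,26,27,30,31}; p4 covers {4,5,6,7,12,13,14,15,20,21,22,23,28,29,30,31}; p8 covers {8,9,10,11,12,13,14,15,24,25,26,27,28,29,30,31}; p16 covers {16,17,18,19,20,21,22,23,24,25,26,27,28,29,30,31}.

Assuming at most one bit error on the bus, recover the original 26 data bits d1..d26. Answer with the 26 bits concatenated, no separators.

10000101000110100111101111

s1 (pos 1,3,5,7,9,11,13,15,17,19,21,23,25,27,29,31): 0⊕1⊕0⊕0⊕0⊕0⊕0⊕0⊕1⊕0⊕0⊕1⊕0⊕0⊕1⊕1 = 1
s2 (pos 2,3,6,7,10,11,14,15,18,19,22,23,26,27,30,31): 1⊕1⊕0⊕0⊕1⊕0⊕0⊕0⊕1⊕0⊕0⊕1⊕1⊕0⊕1⊕1 = 0
s4 (pos 4,5,6,7,12,13,14,15,20,21,22,23,28,29,30,31): 1⊕0⊕0⊕0⊕1⊕0⊕0⊕0⊕1⊕0⊕0⊕1⊕1⊕1⊕1⊕1 = 0
s8 (pos 8,9,10,11,12,13,14,15,24,25,26,27,28,29,30,31): 1⊕0⊕1⊕0⊕1⊕0⊕0⊕0⊕1⊕0⊕1⊕0⊕1⊕1⊕1⊕1 = 1
s16 (pos 16,17,18,19,20,21,22,23,24,25,26,27,28,29,30,31): 1⊕1⊕1⊕0⊕1⊕0⊕0⊕1⊕1⊕0⊕1⊕0⊕1⊕1⊕1⊕1 = 1
Syndrome s16…s1 = 11001 → error at position 25.
Flip position 25: 0111000101010001110100110101111 → 0111000101010001110100111101111
Read data bits from positions 3,5,6,7,9,10,11,12,13,14,15,17,18,19,20,21,22,23,24,25,26,27,28,29,30,31: 10000101000110100111101111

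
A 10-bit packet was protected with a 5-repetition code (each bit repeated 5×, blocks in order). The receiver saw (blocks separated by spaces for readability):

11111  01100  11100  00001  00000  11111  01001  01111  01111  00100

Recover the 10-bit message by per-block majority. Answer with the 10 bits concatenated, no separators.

1010010110

Block 1 (11111): 5 ones → 1
Block 2 (01100): 2 ones → 0
Block 3 (11100): 3 ones → 1
Block 4 (00001): 1 one → 0
Block 5 (00000): 0 ones → 0
Block 6 (11111): 5 ones → 1
Block 7 (01001): 2 ones → 0
Block 8 (01111): 4 ones → 1
Block 9 (01111): 4 ones → 1
Block 10 (00100): 1 one → 0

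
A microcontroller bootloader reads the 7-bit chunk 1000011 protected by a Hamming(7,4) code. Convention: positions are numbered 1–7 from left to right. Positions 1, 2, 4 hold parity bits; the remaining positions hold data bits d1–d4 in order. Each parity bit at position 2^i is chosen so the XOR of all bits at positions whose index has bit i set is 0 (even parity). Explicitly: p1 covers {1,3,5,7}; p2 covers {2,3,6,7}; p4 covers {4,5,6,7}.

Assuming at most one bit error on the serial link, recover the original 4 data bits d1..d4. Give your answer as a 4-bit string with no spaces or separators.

0011

s1 (pos 1,3,5,7): 1⊕0⊕0⊕1 = 0
s2 (pos 2,3,6,7): 0⊕0⊕1⊕1 = 0
s4 (pos 4,5,6,7): 0⊕0⊕1⊕1 = 0
Syndrome s4…s1 = 000 → no error.
Read data bits from positions 3,5,6,7: 0011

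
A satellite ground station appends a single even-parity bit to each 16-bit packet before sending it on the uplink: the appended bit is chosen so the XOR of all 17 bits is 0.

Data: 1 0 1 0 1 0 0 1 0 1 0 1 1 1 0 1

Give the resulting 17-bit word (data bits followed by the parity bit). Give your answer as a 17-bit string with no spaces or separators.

XOR of the 16 data bits: 1⊕0⊕1⊕0⊕1⊕0⊕0⊕1⊕0⊕1⊕0⊕1⊕1⊕1⊕0⊕1 = 1
Parity bit = 1 (so all 17 bits XOR to 0).

10101001010111011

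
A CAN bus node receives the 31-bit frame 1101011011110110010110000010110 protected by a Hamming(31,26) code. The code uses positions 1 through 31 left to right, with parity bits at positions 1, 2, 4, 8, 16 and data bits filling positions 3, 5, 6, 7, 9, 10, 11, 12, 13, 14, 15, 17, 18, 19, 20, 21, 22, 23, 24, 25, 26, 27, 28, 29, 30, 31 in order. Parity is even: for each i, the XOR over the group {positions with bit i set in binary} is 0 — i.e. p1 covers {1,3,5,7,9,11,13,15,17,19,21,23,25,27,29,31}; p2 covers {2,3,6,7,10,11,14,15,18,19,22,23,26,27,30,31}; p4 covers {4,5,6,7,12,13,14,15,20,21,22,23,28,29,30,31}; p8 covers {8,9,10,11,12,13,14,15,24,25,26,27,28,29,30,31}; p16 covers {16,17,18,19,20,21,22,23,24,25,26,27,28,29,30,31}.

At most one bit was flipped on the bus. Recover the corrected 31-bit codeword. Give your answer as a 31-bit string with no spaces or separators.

1101011111110110010110000010110

s1 (pos 1,3,5,7,9,11,13,15,17,19,21,23,25,27,29,31): 1⊕0⊕0⊕1⊕1⊕1⊕0⊕1⊕0⊕0⊕1⊕0⊕0⊕1⊕1⊕0 = 0
s2 (pos 2,3,6,7,10,11,14,15,18,19,22,23,26,27,30,31): 1⊕0⊕1⊕1⊕1⊕1⊕1⊕1⊕1⊕0⊕0⊕0⊕0⊕1⊕1⊕0 = 0
s4 (pos 4,5,6,7,12,13,14,15,20,21,22,23,28,29,30,31): 1⊕0⊕1⊕1⊕1⊕0⊕1⊕1⊕1⊕1⊕0⊕0⊕0⊕1⊕1⊕0 = 0
s8 (pos 8,9,10,11,12,13,14,15,24,25,26,27,28,29,30,31): 0⊕1⊕1⊕1⊕1⊕0⊕1⊕1⊕0⊕0⊕0⊕1⊕0⊕1⊕1⊕0 = 1
s16 (pos 16,17,18,19,20,21,22,23,24,25,26,27,28,29,30,31): 0⊕0⊕1⊕0⊕1⊕1⊕0⊕0⊕0⊕0⊕0⊕1⊕0⊕1⊕1⊕0 = 0
Syndrome s16…s1 = 01000 → error at position 8.
Flip position 8: 1101011011110110010110000010110 → 1101011111110110010110000010110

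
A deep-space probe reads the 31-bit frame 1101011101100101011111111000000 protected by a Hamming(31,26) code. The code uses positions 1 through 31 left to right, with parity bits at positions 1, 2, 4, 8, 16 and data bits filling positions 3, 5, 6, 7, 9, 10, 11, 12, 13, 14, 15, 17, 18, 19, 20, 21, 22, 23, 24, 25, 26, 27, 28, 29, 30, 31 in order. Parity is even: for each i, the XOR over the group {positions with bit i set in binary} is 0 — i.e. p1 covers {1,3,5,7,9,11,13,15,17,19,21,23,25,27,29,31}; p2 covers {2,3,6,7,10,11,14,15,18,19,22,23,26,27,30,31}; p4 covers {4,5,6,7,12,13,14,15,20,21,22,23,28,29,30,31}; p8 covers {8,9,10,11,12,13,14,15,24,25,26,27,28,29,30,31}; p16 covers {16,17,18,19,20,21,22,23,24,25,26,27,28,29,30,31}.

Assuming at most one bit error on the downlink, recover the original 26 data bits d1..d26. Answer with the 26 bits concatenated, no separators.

s1 (pos 1,3,5,7,9,11,13,15,17,19,21,23,25,27,29,31): 1⊕0⊕0⊕1⊕0⊕1⊕0⊕0⊕0⊕1⊕1⊕1⊕1⊕0⊕0⊕0 = 1
s2 (pos 2,3,6,7,10,11,14,15,18,19,22,23,26,27,30,31): 1⊕0⊕1⊕1⊕1⊕1⊕1⊕0⊕1⊕1⊕1⊕1⊕0⊕0⊕0⊕0 = 0
s4 (pos 4,5,6,7,12,13,14,15,20,21,22,23,28,29,30,31): 1⊕0⊕1⊕1⊕0⊕0⊕1⊕0⊕1⊕1⊕1⊕1⊕0⊕0⊕0⊕0 = 0
s8 (pos 8,9,10,11,12,13,14,15,24,25,26,27,28,29,30,31): 1⊕0⊕1⊕1⊕0⊕0⊕1⊕0⊕1⊕1⊕0⊕0⊕0⊕0⊕0⊕0 = 0
s16 (pos 16,17,18,19,20,21,22,23,24,25,26,27,28,29,30,31): 1⊕0⊕1⊕1⊕1⊕1⊕1⊕1⊕1⊕1⊕0⊕0⊕0⊕0⊕0⊕0 = 1
Syndrome s16…s1 = 10001 → error at position 17.
Flip position 17: 1101011101100101011111111000000 → 1101011101100101111111111000000
Read data bits from positions 3,5,6,7,9,10,11,12,13,14,15,17,18,19,20,21,22,23,24,25,26,27,28,29,30,31: 00110110010111111111000000

00110110010111111111000000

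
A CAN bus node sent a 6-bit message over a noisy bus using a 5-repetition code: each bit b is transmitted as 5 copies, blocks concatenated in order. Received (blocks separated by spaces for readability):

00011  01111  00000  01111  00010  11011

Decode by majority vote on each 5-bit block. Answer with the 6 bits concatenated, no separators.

Block 1 (00011): 2 ones → 0
Block 2 (01111): 4 ones → 1
Block 3 (00000): 0 ones → 0
Block 4 (01111): 4 ones → 1
Block 5 (00010): 1 one → 0
Block 6 (11011): 4 ones → 1

010101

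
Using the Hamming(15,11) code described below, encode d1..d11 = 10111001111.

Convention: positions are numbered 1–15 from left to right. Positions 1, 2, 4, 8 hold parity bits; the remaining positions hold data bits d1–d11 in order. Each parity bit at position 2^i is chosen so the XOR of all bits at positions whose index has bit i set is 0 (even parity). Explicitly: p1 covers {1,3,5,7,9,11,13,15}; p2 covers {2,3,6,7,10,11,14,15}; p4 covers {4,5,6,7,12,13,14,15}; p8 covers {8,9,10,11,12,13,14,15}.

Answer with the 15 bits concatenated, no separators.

111001111001111

Place data at non-parity positions: p1 p2 1 p4 0 1 1 p8 1 0 0 1 1 1 1
p1 (pos 1,3,5,7,9,11,13,15): XOR of data positions = 1⊕0⊕1⊕1⊕0⊕1⊕1 = 1
p2 (pos 2,3,6,7,10,11,14,15): XOR of data positions = 1⊕1⊕1⊕0⊕0⊕1⊕1 = 1
p4 (pos 4,5,6,7,12,13,14,15): XOR of data positions = 0⊕1⊕1⊕1⊕1⊕1⊕1 = 0
p8 (pos 8,9,10,11,12,13,14,15): XOR of data positions = 1⊕0⊕0⊕1⊕1⊕1⊕1 = 1
Codeword: 111001111001111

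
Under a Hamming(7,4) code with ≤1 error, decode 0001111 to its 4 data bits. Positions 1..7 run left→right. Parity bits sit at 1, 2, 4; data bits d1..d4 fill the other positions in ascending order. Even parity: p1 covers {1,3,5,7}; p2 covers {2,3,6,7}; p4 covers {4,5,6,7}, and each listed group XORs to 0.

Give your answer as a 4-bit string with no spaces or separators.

0111

s1 (pos 1,3,5,7): 0⊕0⊕1⊕1 = 0
s2 (pos 2,3,6,7): 0⊕0⊕1⊕1 = 0
s4 (pos 4,5,6,7): 1⊕1⊕1⊕1 = 0
Syndrome s4…s1 = 000 → no error.
Read data bits from positions 3,5,6,7: 0111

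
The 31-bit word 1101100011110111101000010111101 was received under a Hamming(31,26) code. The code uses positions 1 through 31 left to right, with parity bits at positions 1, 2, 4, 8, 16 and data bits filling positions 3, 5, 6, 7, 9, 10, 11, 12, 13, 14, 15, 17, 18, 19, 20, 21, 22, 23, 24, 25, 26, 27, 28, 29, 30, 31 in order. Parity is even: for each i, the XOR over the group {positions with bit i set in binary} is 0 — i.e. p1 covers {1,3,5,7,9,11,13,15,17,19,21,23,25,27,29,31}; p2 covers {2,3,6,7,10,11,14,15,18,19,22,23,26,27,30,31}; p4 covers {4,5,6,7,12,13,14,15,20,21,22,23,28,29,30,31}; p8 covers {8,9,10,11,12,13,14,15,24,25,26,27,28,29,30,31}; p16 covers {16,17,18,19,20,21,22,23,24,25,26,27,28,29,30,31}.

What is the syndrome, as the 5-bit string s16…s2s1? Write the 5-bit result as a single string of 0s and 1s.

s1 (pos 1,3,5,7,9,11,13,15,17,19,21,23,25,27,29,31): 1⊕0⊕1⊕0⊕1⊕1⊕0⊕1⊕1⊕1⊕0⊕0⊕0⊕1⊕1⊕1 = 0
s2 (pos 2,3,6,7,10,11,14,15,18,19,22,23,26,27,30,31): 1⊕0⊕0⊕0⊕1⊕1⊕1⊕1⊕0⊕1⊕0⊕0⊕1⊕1⊕0⊕1 = 1
s4 (pos 4,5,6,7,12,13,14,15,20,21,22,23,28,29,30,31): 1⊕1⊕0⊕0⊕1⊕0⊕1⊕1⊕0⊕0⊕0⊕0⊕1⊕1⊕0⊕1 = 0
s8 (pos 8,9,10,11,12,13,14,15,24,25,26,27,28,29,30,31): 0⊕1⊕1⊕1⊕1⊕0⊕1⊕1⊕1⊕0⊕1⊕1⊕1⊕1⊕0⊕1 = 0
s16 (pos 16,17,18,19,20,21,22,23,24,25,26,27,28,29,30,31): 1⊕1⊕0⊕1⊕0⊕0⊕0⊕0⊕1⊕0⊕1⊕1⊕1⊕1⊕0⊕1 = 1
Syndrome s16…s1 = 10010 → error at position 18.

10010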